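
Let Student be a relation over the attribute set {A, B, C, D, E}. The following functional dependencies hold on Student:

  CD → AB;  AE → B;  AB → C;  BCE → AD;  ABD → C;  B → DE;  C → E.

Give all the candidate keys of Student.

{A, B}; {A, C}; {A, E}; {B, C}; {C, D}

{A, B}⁺: AB→C adds C; B→DE adds D, E → {A, B, C, D, E}.
{A, C}⁺: C→E adds E; AE→B adds B; BCE→AD adds D → {A, B, C, D, E}.
{A, E}⁺: AE→B adds B; AB→C adds C; BCE→AD adds D → {A, B, C, D, E}.
{B, C}⁺: B→DE adds D, E; CD→AB adds A → {A, B, C, D, E}.
{C, D}⁺: CD→AB adds A, B; B→DE adds E → {A, B, C, D, E}.
Any other superkey contains one of these as a subset, so there are no further candidate keys.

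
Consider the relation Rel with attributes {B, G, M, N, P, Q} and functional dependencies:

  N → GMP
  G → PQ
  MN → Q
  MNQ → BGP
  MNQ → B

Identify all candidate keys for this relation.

{N}⁺: N→GMP adds G, M, P; G→PQ adds Q; MNQ→BGP adds B → {B, G, M, N, P, Q}.
No other minimal superkey exists.

{N}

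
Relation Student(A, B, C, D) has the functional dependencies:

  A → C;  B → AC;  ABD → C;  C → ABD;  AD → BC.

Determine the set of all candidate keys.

{A}⁺: A→C adds C; C→ABD adds B, D → {A, B, C, D}.
{B}⁺: B→AC adds A, C; C→ABD adds D → {A, B, C, D}.
{C}⁺: C→ABD adds A, B, D → {A, B, C, D}.
Any other superkey contains one of these as a subset, so there are no further candidate keys.

(A), (B), (C)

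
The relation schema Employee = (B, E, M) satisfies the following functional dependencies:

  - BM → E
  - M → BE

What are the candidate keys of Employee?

Attribute M never appears on the right-hand side of any dependency, so M must belong to every candidate key.
{M}⁺ = {B, E, M}, which is all of the schema, so {M} is the only candidate key.

M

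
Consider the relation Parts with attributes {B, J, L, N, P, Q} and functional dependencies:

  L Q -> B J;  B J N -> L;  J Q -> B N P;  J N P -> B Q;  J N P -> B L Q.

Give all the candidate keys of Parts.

{J, Q}; {L, Q}; {J, N, P}

{J, Q}⁺: JQ→BNP adds B, N, P; JNP→BLQ adds L → {B, J, L, N, P, Q}.
{L, Q}⁺: LQ→BJ adds B, J; JQ→BNP adds N, P → {B, J, L, N, P, Q}.
{J, N, P}⁺: JNP→BQ adds B, Q; JNP→BLQ adds L → {B, J, L, N, P, Q}.
Any other superkey contains one of these as a subset, so there are no further candidate keys.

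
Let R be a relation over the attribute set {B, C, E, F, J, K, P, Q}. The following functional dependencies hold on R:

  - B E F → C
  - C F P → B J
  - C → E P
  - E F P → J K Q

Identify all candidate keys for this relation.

Attribute F never appears on the right-hand side of any dependency, so F must belong to every candidate key.
{F}⁺ = {F}, which is not all of the schema, so we must add further attributes.
{C, F}⁺: C→EP adds E, P; EFP→JKQ adds J, K, Q; CFP→BJ adds B → {B, C, E, F, J, K, P, Q}. Minimal: {F}⁺ = {F}; {C}⁺ = {C, E, P} — none reach the full schema.
{B, E, F}⁺: BEF→C adds C; C→EP adds P; EFP→JKQ adds J, K, Q → {B, C, E, F, J, K, P, Q}. Minimal: {E, F}⁺ = {E, F}; {B, F}⁺ = {B, F}; {B, E}⁺ = {B, E} — none reach the full schema.
Any other superkey contains one of these as a subset, so there are no further candidate keys.

{C, F}, {B, E, F}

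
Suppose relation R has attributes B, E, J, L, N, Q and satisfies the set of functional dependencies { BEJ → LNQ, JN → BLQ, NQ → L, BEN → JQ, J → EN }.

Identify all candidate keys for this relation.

{J}⁺: J→EN adds E, N; JN→BLQ adds B, L, Q → {B, E, J, L, N, Q}.
{B, E, N}⁺: BEN→JQ adds J, Q; BEJ→LNQ adds L → {B, E, J, L, N, Q}. Minimal: {E, N}⁺ = {E, N}; {B, N}⁺ = {B, N}; {B, E}⁺ = {B, E} — none reach the full schema.

{J}, {B, E, N}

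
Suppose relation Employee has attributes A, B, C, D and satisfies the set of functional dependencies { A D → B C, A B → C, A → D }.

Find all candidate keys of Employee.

{A}⁺: A→D adds D; AD→BC adds B, C → {A, B, C, D}.
No other minimal superkey exists.

{A}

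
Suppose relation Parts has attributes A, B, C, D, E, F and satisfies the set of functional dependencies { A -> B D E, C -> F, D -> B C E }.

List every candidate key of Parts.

A

Attribute A never appears on the right-hand side of any dependency, so A must belong to every candidate key.
{A}⁺ = {A, B, C, D, E, F}, which is all of the schema, so {A} is the only candidate key.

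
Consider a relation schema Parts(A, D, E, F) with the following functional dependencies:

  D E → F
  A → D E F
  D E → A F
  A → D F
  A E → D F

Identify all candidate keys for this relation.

{A}⁺: A→DEF adds D, E, F → {A, D, E, F}.
{D, E}⁺: DE→F adds F; DE→AF adds A → {A, D, E, F}.

(A), (D, E)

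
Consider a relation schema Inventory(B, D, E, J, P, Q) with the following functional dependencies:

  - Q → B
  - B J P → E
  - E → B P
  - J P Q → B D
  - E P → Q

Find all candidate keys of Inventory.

Attribute J never appears on the right-hand side of any dependency, so J must belong to every candidate key.
{J}⁺ = {J}, which is not all of the schema, so we must add further attributes.
{E, J}⁺: E→BP adds B, P; EP→Q adds Q; JPQ→BD adds D → {B, D, E, J, P, Q}.
{B, J, P}⁺: BJP→E adds E; EP→Q adds Q; JPQ→BD adds D → {B, D, E, J, P, Q}.
{J, P, Q}⁺: Q→B adds B; BJP→E adds E; JPQ→BD adds D → {B, D, E, J, P, Q}.

(E, J), (B, J, P), (J, P, Q)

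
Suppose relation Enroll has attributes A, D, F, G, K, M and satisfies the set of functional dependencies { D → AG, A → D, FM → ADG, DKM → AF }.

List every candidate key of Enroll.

Attributes K, M never appear on any right-hand side, so every candidate key must contain {K, M}.
{K, M}⁺ = {K, M}, which is not all of the schema, so we must add further attributes.
{A, K, M}⁺: A→D adds D; DKM→AF adds F; D→AG adds G → {A, D, F, G, K, M}. Minimal: {K, M}⁺ = {K, M}; {A, M}⁺ = {A, D, G, M}; {A, K}⁺ = {A, D, G, K} — none reach the full schema.
{D, K, M}⁺: D→AG adds A, G; DKM→AF adds F → {A, D, F, G, K, M}. Minimal: {K, M}⁺ = {K, M}; {D, M}⁺ = {A, D, G, M}; {D, K}⁺ = {A, D, G, K} — none reach the full schema.
{F, K, M}⁺: FM→ADG adds A, D, G → {A, D, F, G, K, M}. Minimal: {K, M}⁺ = {K, M}; {F, M}⁺ = {A, D, F, G, M}; {F, K}⁺ = {F, K} — none reach the full schema.
Any other superkey contains one of these as a subset, so there are no further candidate keys.

(A, K, M), (D, K, M), (F, K, M)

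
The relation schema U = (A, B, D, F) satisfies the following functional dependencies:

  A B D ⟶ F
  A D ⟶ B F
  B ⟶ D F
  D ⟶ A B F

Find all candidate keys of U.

{B}; {D}

{B}⁺: B→DF adds D, F; D→ABF adds A → {A, B, D, F}.
{D}⁺: D→ABF adds A, B, F → {A, B, D, F}.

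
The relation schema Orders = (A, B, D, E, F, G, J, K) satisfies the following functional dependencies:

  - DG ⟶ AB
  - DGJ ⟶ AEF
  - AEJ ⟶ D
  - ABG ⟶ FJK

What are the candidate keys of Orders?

Attribute G never appears on the right-hand side of any dependency, so G must belong to every candidate key.
{G}⁺ = {G}, which is not all of the schema, so we must add further attributes.
{D, G}⁺: DG→AB adds A, B; ABG→FJK adds F, J, K; DGJ→AEF adds E → {A, B, D, E, F, G, J, K}. Minimal: {G}⁺ = {G}; {D}⁺ = {D} — none reach the full schema.
{A, B, E, G}⁺: ABG→FJK adds F, J, K; AEJ→D adds D → {A, B, D, E, F, G, J, K}. Minimal: {B, E, G}⁺ = {B, E, G}; {A, E, G}⁺ = {A, E, G}; {A, B, G}⁺ = {A, B, F, G, J, K}; … — none reach the full schema.
{A, E, G, J}⁺: AEJ→D adds D; DG→AB adds B; DGJ→AEF adds F; ABG→FJK adds K → {A, B, D, E, F, G, J, K}. Minimal: {E, G, J}⁺ = {E, G, J}; {A, G, J}⁺ = {A, G, J}; {A, E, J}⁺ = {A, D, E, J}; … — none reach the full schema.
Any other superkey contains one of these as a subset, so there are no further candidate keys.

{D, G}, {A, B, E, G}, {A, E, G, J}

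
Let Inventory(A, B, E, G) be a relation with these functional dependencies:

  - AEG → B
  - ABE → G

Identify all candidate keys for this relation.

ABE, AEG

{A, B, E}⁺: ABE→G adds G → {A, B, E, G}. Minimal: {B, E}⁺ = {B, E}; {A, E}⁺ = {A, E}; {A, B}⁺ = {A, B} — none reach the full schema.
{A, E, G}⁺: AEG→B adds B → {A, B, E, G}. Minimal: {E, G}⁺ = {E, G}; {A, G}⁺ = {A, G}; {A, E}⁺ = {A, E} — none reach the full schema.
Any other superkey contains one of these as a subset, so there are no further candidate keys.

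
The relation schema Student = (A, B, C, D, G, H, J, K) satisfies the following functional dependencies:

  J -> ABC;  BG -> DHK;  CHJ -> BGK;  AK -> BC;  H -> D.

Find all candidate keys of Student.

{G, J}, {H, J}

Attribute J never appears on the right-hand side of any dependency, so J must belong to every candidate key.
{J}⁺ = {A, B, C, J}, which is not all of the schema, so we must add further attributes.
{G, J}⁺: J→ABC adds A, B, C; BG→DHK adds D, H, K → {A, B, C, D, G, H, J, K}.
{H, J}⁺: J→ABC adds A, B, C; CHJ→BGK adds G, K; H→D adds D → {A, B, C, D, G, H, J, K}.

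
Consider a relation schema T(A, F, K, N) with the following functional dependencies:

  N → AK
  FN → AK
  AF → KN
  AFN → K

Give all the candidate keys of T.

Attribute F never appears on the right-hand side of any dependency, so F must belong to every candidate key.
{F}⁺ = {F}, which is not all of the schema, so we must add further attributes.
{A, F}⁺: AF→KN adds K, N → {A, F, K, N}. Minimal: {F}⁺ = {F}; {A}⁺ = {A} — none reach the full schema.
{F, N}⁺: N→AK adds A, K → {A, F, K, N}. Minimal: {N}⁺ = {A, K, N}; {F}⁺ = {F} — none reach the full schema.
Any other superkey contains one of these as a subset, so there are no further candidate keys.

{A, F}, {F, N}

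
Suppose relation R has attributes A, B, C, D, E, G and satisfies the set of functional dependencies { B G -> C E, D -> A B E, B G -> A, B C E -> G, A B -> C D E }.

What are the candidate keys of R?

{D}⁺: D→ABE adds A, B, E; AB→CDE adds C; BCE→G adds G → {A, B, C, D, E, G}.
{A, B}⁺: AB→CDE adds C, D, E; BCE→G adds G → {A, B, C, D, E, G}.
{B, G}⁺: BG→CE adds C, E; BG→A adds A; AB→CDE adds D → {A, B, C, D, E, G}.
{B, C, E}⁺: BCE→G adds G; BG→A adds A; AB→CDE adds D → {A, B, C, D, E, G}.

(D); (A, B); (B, G); (B, C, E)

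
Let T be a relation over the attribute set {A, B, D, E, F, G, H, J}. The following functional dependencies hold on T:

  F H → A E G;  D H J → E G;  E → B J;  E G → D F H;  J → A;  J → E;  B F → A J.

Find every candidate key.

EG, FH, GJ, BFG, DEH, DHJ

{E, G}⁺: E→BJ adds B, J; EG→DFH adds D, F, H; J→A adds A → {A, B, D, E, F, G, H, J}. Minimal: {G}⁺ = {G}; {E}⁺ = {A, B, E, J} — none reach the full schema.
{F, H}⁺: FH→AEG adds A, E, G; E→BJ adds B, J; EG→DFH adds D → {A, B, D, E, F, G, H, J}. Minimal: {H}⁺ = {H}; {F}⁺ = {F} — none reach the full schema.
{G, J}⁺: J→A adds A; J→E adds E; E→BJ adds B; EG→DFH adds D, F, H → {A, B, D, E, F, G, H, J}. Minimal: {J}⁺ = {A, B, E, J}; {G}⁺ = {G} — none reach the full schema.
{B, F, G}⁺: BF→AJ adds A, J; J→E adds E; EG→DFH adds D, H → {A, B, D, E, F, G, H, J}. Minimal: {F, G}⁺ = {F, G}; {B, G}⁺ = {B, G}; {B, F}⁺ = {A, B, E, F, J} — none reach the full schema.
{D, E, H}⁺: E→BJ adds B, J; J→A adds A; DHJ→EG adds G; EG→DFH adds F → {A, B, D, E, F, G, H, J}. Minimal: {E, H}⁺ = {A, B, E, H, J}; {D, H}⁺ = {D, H}; {D, E}⁺ = {A, B, D, E, J} — none reach the full schema.
{D, H, J}⁺: DHJ→EG adds E, G; E→BJ adds B; EG→DFH adds F; J→A adds A → {A, B, D, E, F, G, H, J}. Minimal: {H, J}⁺ = {A, B, E, H, J}; {D, J}⁺ = {A, B, D, E, J}; {D, H}⁺ = {D, H} — none reach the full schema.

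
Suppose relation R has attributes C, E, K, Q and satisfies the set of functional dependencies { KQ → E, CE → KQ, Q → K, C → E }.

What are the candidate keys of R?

{C}

Attribute C never appears on the right-hand side of any dependency, so C must belong to every candidate key.
{C}⁺ = {C, E, K, Q}, which is all of the schema, so {C} is the only candidate key.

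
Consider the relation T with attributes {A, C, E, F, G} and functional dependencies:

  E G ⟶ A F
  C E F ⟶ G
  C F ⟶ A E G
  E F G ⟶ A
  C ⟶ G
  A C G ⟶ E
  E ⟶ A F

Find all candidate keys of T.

{A, C}⁺: C→G adds G; ACG→E adds E; E→AF adds F → {A, C, E, F, G}. Minimal: {C}⁺ = {C, G}; {A}⁺ = {A} — none reach the full schema.
{C, E}⁺: C→G adds G; E→AF adds A, F → {A, C, E, F, G}. Minimal: {E}⁺ = {A, E, F}; {C}⁺ = {C, G} — none reach the full schema.
{C, F}⁺: CF→AEG adds A, E, G → {A, C, E, F, G}. Minimal: {F}⁺ = {F}; {C}⁺ = {C, G} — none reach the full schema.
Any other superkey contains one of these as a subset, so there are no further candidate keys.

AC, CE, CF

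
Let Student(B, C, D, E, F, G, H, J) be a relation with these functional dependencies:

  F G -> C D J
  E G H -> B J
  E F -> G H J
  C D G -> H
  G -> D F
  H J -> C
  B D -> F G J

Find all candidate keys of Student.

(E, F); (E, G); (B, D, E)

Attribute E never appears on the right-hand side of any dependency, so E must belong to every candidate key.
{E}⁺ = {E}, which is not all of the schema, so we must add further attributes.
{E, F}⁺: EF→GHJ adds G, H, J; G→DF adds D; HJ→C adds C; EGH→BJ adds B → {B, C, D, E, F, G, H, J}. Minimal: {F}⁺ = {F}; {E}⁺ = {E} — none reach the full schema.
{E, G}⁺: G→DF adds D, F; FG→CDJ adds C, J; EF→GHJ adds H; EGH→BJ adds B → {B, C, D, E, F, G, H, J}. Minimal: {G}⁺ = {C, D, F, G, H, J}; {E}⁺ = {E} — none reach the full schema.
{B, D, E}⁺: BD→FGJ adds F, G, J; FG→CDJ adds C; EF→GHJ adds H → {B, C, D, E, F, G, H, J}. Minimal: {D, E}⁺ = {D, E}; {B, E}⁺ = {B, E}; {B, D}⁺ = {B, C, D, F, G, H, J} — none reach the full schema.
Any other superkey contains one of these as a subset, so there are no further candidate keys.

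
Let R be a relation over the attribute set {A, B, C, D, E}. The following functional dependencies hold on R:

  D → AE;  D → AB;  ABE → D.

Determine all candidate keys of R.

Attribute C never appears on the right-hand side of any dependency, so C must belong to every candidate key.
{C}⁺ = {C}, which is not all of the schema, so we must add further attributes.
{C, D}⁺: D→AE adds A, E; D→AB adds B → {A, B, C, D, E}. Minimal: {D}⁺ = {A, B, D, E}; {C}⁺ = {C} — none reach the full schema.
{A, B, C, E}⁺: ABE→D adds D → {A, B, C, D, E}. Minimal: {B, C, E}⁺ = {B, C, E}; {A, C, E}⁺ = {A, C, E}; {A, B, E}⁺ = {A, B, D, E}; … — none reach the full schema.

{C, D}, {A, B, C, E}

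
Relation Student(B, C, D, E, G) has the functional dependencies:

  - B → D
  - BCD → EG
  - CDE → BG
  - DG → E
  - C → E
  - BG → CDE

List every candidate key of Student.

{B, C}; {B, G}; {C, D}

{B, C}⁺: B→D adds D; BCD→EG adds E, G → {B, C, D, E, G}. Minimal: {C}⁺ = {C, E}; {B}⁺ = {B, D} — none reach the full schema.
{B, G}⁺: B→D adds D; DG→E adds E; BG→CDE adds C → {B, C, D, E, G}. Minimal: {G}⁺ = {G}; {B}⁺ = {B, D} — none reach the full schema.
{C, D}⁺: C→E adds E; CDE→BG adds B, G → {B, C, D, E, G}. Minimal: {D}⁺ = {D}; {C}⁺ = {C, E} — none reach the full schema.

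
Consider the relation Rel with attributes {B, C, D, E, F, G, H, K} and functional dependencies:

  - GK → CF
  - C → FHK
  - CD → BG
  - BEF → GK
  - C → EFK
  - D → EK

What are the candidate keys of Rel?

Attribute D never appears on the right-hand side of any dependency, so D must belong to every candidate key.
{D}⁺ = {D, E, K}, which is not all of the schema, so we must add further attributes.
{C, D}⁺: C→FHK adds F, H, K; CD→BG adds B, G; C→EFK adds E → {B, C, D, E, F, G, H, K}. Minimal: {D}⁺ = {D, E, K}; {C}⁺ = {C, E, F, H, K} — none reach the full schema.
{D, G}⁺: D→EK adds E, K; GK→CF adds C, F; C→FHK adds H; CD→BG adds B → {B, C, D, E, F, G, H, K}. Minimal: {G}⁺ = {G}; {D}⁺ = {D, E, K} — none reach the full schema.
{B, D, F}⁺: D→EK adds E, K; BEF→GK adds G; GK→CF adds C; C→FHK adds H → {B, C, D, E, F, G, H, K}. Minimal: {D, F}⁺ = {D, E, F, K}; {B, F}⁺ = {B, F}; {B, D}⁺ = {B, D, E, K} — none reach the full schema.

CD, DG, BDF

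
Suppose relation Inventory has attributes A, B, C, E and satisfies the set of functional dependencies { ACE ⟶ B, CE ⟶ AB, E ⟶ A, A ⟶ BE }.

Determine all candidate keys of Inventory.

AC; CE

Attribute C never appears on the right-hand side of any dependency, so C must belong to every candidate key.
{C}⁺ = {C}, which is not all of the schema, so we must add further attributes.
{A, C}⁺: A→BE adds B, E → {A, B, C, E}.
{C, E}⁺: CE→AB adds A, B → {A, B, C, E}.
Any other superkey contains one of these as a subset, so there are no further candidate keys.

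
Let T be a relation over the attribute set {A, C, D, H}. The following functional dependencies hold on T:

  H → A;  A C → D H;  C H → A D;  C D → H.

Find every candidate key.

Attribute C never appears on the right-hand side of any dependency, so C must belong to every candidate key.
{C}⁺ = {C}, which is not all of the schema, so we must add further attributes.
{A, C}⁺: AC→DH adds D, H → {A, C, D, H}. Minimal: {C}⁺ = {C}; {A}⁺ = {A} — none reach the full schema.
{C, D}⁺: CD→H adds H; H→A adds A → {A, C, D, H}. Minimal: {D}⁺ = {D}; {C}⁺ = {C} — none reach the full schema.
{C, H}⁺: H→A adds A; AC→DH adds D → {A, C, D, H}. Minimal: {H}⁺ = {A, H}; {C}⁺ = {C} — none reach the full schema.

{A, C}; {C, D}; {C, H}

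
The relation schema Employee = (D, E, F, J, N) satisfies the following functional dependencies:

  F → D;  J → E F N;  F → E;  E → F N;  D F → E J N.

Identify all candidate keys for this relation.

(E); (F); (J)

{E}⁺: E→FN adds F, N; F→D adds D; DF→EJN adds J → {D, E, F, J, N}.
{F}⁺: F→D adds D; F→E adds E; E→FN adds N; DF→EJN adds J → {D, E, F, J, N}.
{J}⁺: J→EFN adds E, F, N; F→D adds D → {D, E, F, J, N}.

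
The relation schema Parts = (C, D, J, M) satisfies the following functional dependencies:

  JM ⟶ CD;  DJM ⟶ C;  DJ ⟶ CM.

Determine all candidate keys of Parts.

Attribute J never appears on the right-hand side of any dependency, so J must belong to every candidate key.
{J}⁺ = {J}, which is not all of the schema, so we must add further attributes.
{D, J}⁺: DJ→CM adds C, M → {C, D, J, M}. Minimal: {J}⁺ = {J}; {D}⁺ = {D} — none reach the full schema.
{J, M}⁺: JM→CD adds C, D → {C, D, J, M}. Minimal: {M}⁺ = {M}; {J}⁺ = {J} — none reach the full schema.

{D, J}; {J, M}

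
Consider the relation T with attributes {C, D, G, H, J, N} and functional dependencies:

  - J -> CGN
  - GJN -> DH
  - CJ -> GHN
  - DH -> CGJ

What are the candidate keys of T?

{J}⁺: J→CGN adds C, G, N; GJN→DH adds D, H → {C, D, G, H, J, N}.
{D, H}⁺: DH→CGJ adds C, G, J; J→CGN adds N → {C, D, G, H, J, N}. Minimal: {H}⁺ = {H}; {D}⁺ = {D} — none reach the full schema.
Any other superkey contains one of these as a subset, so there are no further candidate keys.

{J}; {D, H}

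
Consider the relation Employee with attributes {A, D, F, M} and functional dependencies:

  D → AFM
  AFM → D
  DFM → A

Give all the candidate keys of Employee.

{D}, {A, F, M}

{D}⁺: D→AFM adds A, F, M → {A, D, F, M}.
{A, F, M}⁺: AFM→D adds D → {A, D, F, M}. Minimal: {F, M}⁺ = {F, M}; {A, M}⁺ = {A, M}; {A, F}⁺ = {A, F} — none reach the full schema.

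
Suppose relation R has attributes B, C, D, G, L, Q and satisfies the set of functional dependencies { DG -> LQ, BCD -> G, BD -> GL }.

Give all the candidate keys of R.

Attributes B, C, D never appear on any right-hand side, so every candidate key must contain {B, C, D}.
{B, C, D}⁺ = {B, C, D, G, L, Q}, which is all of the schema, so {B, C, D} is the only candidate key.

BCD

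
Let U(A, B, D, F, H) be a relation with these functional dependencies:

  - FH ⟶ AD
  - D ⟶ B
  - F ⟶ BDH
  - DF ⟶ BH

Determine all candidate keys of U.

{F}

Attribute F never appears on the right-hand side of any dependency, so F must belong to every candidate key.
{F}⁺ = {A, B, D, F, H}, which is all of the schema, so {F} is the only candidate key.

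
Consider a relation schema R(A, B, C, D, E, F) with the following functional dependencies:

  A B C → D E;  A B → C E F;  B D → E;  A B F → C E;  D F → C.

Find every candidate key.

Attributes A, B never appear on any right-hand side, so every candidate key must contain {A, B}.
{A, B}⁺ = {A, B, C, D, E, F}, which is all of the schema, so {A, B} is the only candidate key.

{A, B}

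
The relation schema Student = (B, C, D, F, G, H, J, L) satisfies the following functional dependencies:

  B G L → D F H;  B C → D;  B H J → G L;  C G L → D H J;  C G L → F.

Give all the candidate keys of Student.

BCGL, BCHJ

Attributes B, C never appear on any right-hand side, so every candidate key must contain {B, C}.
{B, C}⁺ = {B, C, D}, which is not all of the schema, so we must add further attributes.
{B, C, G, L}⁺: BGL→DFH adds D, F, H; CGL→DHJ adds J → {B, C, D, F, G, H, J, L}.
{B, C, H, J}⁺: BC→D adds D; BHJ→GL adds G, L; CGL→F adds F → {B, C, D, F, G, H, J, L}.
Any other superkey contains one of these as a subset, so there are no further candidate keys.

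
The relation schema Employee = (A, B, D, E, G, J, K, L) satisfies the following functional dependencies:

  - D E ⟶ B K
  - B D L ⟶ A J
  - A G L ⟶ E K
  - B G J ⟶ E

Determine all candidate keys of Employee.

{A, D, G, L}⁺: AGL→EK adds E, K; DE→BK adds B; BDL→AJ adds J → {A, B, D, E, G, J, K, L}. Minimal: {D, G, L}⁺ = {D, G, L}; {A, G, L}⁺ = {A, E, G, K, L}; {A, D, L}⁺ = {A, D, L}; … — none reach the full schema.
{B, D, G, L}⁺: BDL→AJ adds A, J; AGL→EK adds E, K → {A, B, D, E, G, J, K, L}. Minimal: {D, G, L}⁺ = {D, G, L}; {B, G, L}⁺ = {B, G, L}; {B, D, L}⁺ = {A, B, D, J, L}; … — none reach the full schema.
{D, E, G, L}⁺: DE→BK adds B, K; BDL→AJ adds A, J → {A, B, D, E, G, J, K, L}. Minimal: {E, G, L}⁺ = {E, G, L}; {D, G, L}⁺ = {D, G, L}; {D, E, L}⁺ = {A, B, D, E, J, K, L}; … — none reach the full schema.

ADGL, BDGL, DEGL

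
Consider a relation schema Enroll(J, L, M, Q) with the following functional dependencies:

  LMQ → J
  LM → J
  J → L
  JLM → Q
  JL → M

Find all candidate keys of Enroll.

J, LM

{J}⁺: J→L adds L; JL→M adds M; JLM→Q adds Q → {J, L, M, Q}.
{L, M}⁺: LM→J adds J; JLM→Q adds Q → {J, L, M, Q}. Minimal: {M}⁺ = {M}; {L}⁺ = {L} — none reach the full schema.
Any other superkey contains one of these as a subset, so there are no further candidate keys.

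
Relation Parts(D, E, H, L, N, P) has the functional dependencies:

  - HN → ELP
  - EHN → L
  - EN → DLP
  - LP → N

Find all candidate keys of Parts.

Attribute H never appears on the right-hand side of any dependency, so H must belong to every candidate key.
{H}⁺ = {H}, which is not all of the schema, so we must add further attributes.
{H, N}⁺: HN→ELP adds E, L, P; EN→DLP adds D → {D, E, H, L, N, P}.
{H, L, P}⁺: LP→N adds N; HN→ELP adds E; EN→DLP adds D → {D, E, H, L, N, P}.
Any other superkey contains one of these as a subset, so there are no further candidate keys.

{H, N}, {H, L, P}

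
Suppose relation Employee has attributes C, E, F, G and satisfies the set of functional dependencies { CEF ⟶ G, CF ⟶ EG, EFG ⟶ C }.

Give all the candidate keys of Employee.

CF, EFG

{C, F}⁺: CF→EG adds E, G → {C, E, F, G}. Minimal: {F}⁺ = {F}; {C}⁺ = {C} — none reach the full schema.
{E, F, G}⁺: EFG→C adds C → {C, E, F, G}. Minimal: {F, G}⁺ = {F, G}; {E, G}⁺ = {E, G}; {E, F}⁺ = {E, F} — none reach the full schema.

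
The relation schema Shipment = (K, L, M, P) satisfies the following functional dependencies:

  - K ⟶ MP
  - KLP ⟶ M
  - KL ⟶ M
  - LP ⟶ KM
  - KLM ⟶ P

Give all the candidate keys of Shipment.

{K, L}, {L, P}

Attribute L never appears on the right-hand side of any dependency, so L must belong to every candidate key.
{L}⁺ = {L}, which is not all of the schema, so we must add further attributes.
{K, L}⁺: K→MP adds M, P → {K, L, M, P}. Minimal: {L}⁺ = {L}; {K}⁺ = {K, M, P} — none reach the full schema.
{L, P}⁺: LP→KM adds K, M → {K, L, M, P}. Minimal: {P}⁺ = {P}; {L}⁺ = {L} — none reach the full schema.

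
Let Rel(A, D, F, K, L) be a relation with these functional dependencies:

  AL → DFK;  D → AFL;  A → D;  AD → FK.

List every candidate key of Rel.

(A); (D)

{A}⁺: A→D adds D; AD→FK adds F, K; D→AFL adds L → {A, D, F, K, L}.
{D}⁺: D→AFL adds A, F, L; AD→FK adds K → {A, D, F, K, L}.
Any other superkey contains one of these as a subset, so there are no further candidate keys.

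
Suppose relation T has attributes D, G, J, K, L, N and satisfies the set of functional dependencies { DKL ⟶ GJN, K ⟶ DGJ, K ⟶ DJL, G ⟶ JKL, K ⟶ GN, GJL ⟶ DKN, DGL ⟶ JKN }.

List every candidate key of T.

{G}⁺: G→JKL adds J, K, L; K→GN adds N; GJL→DKN adds D → {D, G, J, K, L, N}.
{K}⁺: K→DGJ adds D, G, J; K→DJL adds L; K→GN adds N → {D, G, J, K, L, N}.
Any other superkey contains one of these as a subset, so there are no further candidate keys.

(G), (K)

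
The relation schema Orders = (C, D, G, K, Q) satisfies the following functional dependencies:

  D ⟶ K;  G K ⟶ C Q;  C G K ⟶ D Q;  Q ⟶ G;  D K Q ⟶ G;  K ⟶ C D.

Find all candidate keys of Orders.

DG, DQ, GK, KQ

{D, G}⁺: D→K adds K; GK→CQ adds C, Q → {C, D, G, K, Q}. Minimal: {G}⁺ = {G}; {D}⁺ = {C, D, K} — none reach the full schema.
{D, Q}⁺: D→K adds K; Q→G adds G; K→CD adds C → {C, D, G, K, Q}. Minimal: {Q}⁺ = {G, Q}; {D}⁺ = {C, D, K} — none reach the full schema.
{G, K}⁺: GK→CQ adds C, Q; CGK→DQ adds D → {C, D, G, K, Q}. Minimal: {K}⁺ = {C, D, K}; {G}⁺ = {G} — none reach the full schema.
{K, Q}⁺: Q→G adds G; K→CD adds C, D → {C, D, G, K, Q}. Minimal: {Q}⁺ = {G, Q}; {K}⁺ = {C, D, K} — none reach the full schema.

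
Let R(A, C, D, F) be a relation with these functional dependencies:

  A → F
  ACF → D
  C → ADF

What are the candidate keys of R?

{C}

Attribute C never appears on the right-hand side of any dependency, so C must belong to every candidate key.
{C}⁺ = {A, C, D, F}, which is all of the schema, so {C} is the only candidate key.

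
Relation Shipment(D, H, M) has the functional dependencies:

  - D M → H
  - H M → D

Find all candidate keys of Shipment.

(D, M), (H, M)

{D, M}⁺: DM→H adds H → {D, H, M}. Minimal: {M}⁺ = {M}; {D}⁺ = {D} — none reach the full schema.
{H, M}⁺: HM→D adds D → {D, H, M}. Minimal: {M}⁺ = {M}; {H}⁺ = {H} — none reach the full schema.
Any other superkey contains one of these as a subset, so there are no further candidate keys.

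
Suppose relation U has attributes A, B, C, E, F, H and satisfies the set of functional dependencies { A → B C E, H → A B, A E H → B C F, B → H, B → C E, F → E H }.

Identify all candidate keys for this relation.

{A}⁺: A→BCE adds B, C, E; B→H adds H; AEH→BCF adds F → {A, B, C, E, F, H}.
{B}⁺: B→H adds H; B→CE adds C, E; H→AB adds A; AEH→BCF adds F → {A, B, C, E, F, H}.
{F}⁺: F→EH adds E, H; H→AB adds A, B; AEH→BCF adds C → {A, B, C, E, F, H}.
{H}⁺: H→AB adds A, B; B→CE adds C, E; AEH→BCF adds F → {A, B, C, E, F, H}.

(A); (B); (F); (H)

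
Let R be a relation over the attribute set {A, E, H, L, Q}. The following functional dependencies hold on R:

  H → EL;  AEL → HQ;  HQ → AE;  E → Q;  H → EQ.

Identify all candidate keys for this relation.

{H}⁺: H→EL adds E, L; E→Q adds Q; HQ→AE adds A → {A, E, H, L, Q}.
{A, E, L}⁺: AEL→HQ adds H, Q → {A, E, H, L, Q}. Minimal: {E, L}⁺ = {E, L, Q}; {A, L}⁺ = {A, L}; {A, E}⁺ = {A, E, Q} — none reach the full schema.

{H}, {A, E, L}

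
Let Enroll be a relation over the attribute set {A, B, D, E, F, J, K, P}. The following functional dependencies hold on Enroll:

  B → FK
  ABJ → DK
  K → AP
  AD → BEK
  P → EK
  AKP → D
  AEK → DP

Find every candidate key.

Attribute J never appears on the right-hand side of any dependency, so J must belong to every candidate key.
{J}⁺ = {J}, which is not all of the schema, so we must add further attributes.
{B, J}⁺: B→FK adds F, K; K→AP adds A, P; P→EK adds E; AKP→D adds D → {A, B, D, E, F, J, K, P}. Minimal: {J}⁺ = {J}; {B}⁺ = {A, B, D, E, F, K, P} — none reach the full schema.
{J, K}⁺: K→AP adds A, P; P→EK adds E; AKP→D adds D; AD→BEK adds B; B→FK adds F → {A, B, D, E, F, J, K, P}. Minimal: {K}⁺ = {A, B, D, E, F, K, P}; {J}⁺ = {J} — none reach the full schema.
{J, P}⁺: P→EK adds E, K; K→AP adds A; AKP→D adds D; AD→BEK adds B; B→FK adds F → {A, B, D, E, F, J, K, P}. Minimal: {P}⁺ = {A, B, D, E, F, K, P}; {J}⁺ = {J} — none reach the full schema.
{A, D, J}⁺: AD→BEK adds B, E, K; AEK→DP adds P; B→FK adds F → {A, B, D, E, F, J, K, P}. Minimal: {D, J}⁺ = {D, J}; {A, J}⁺ = {A, J}; {A, D}⁺ = {A, B, D, E, F, K, P} — none reach the full schema.
Any other superkey contains one of these as a subset, so there are no further candidate keys.

{B, J}; {J, K}; {J, P}; {A, D, J}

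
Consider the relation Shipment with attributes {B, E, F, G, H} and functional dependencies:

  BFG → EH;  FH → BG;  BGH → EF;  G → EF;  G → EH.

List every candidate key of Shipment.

{G}, {F, H}

{G}⁺: G→EF adds E, F; G→EH adds H; FH→BG adds B → {B, E, F, G, H}.
{F, H}⁺: FH→BG adds B, G; BGH→EF adds E → {B, E, F, G, H}. Minimal: {H}⁺ = {H}; {F}⁺ = {F} — none reach the full schema.
Any other superkey contains one of these as a subset, so there are no further candidate keys.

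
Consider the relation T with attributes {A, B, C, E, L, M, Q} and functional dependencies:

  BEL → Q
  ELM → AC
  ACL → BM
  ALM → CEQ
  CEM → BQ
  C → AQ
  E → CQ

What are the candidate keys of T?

Attribute L never appears on the right-hand side of any dependency, so L must belong to every candidate key.
{L}⁺ = {L}, which is not all of the schema, so we must add further attributes.
{C, L}⁺: C→AQ adds A, Q; ACL→BM adds B, M; ALM→CEQ adds E → {A, B, C, E, L, M, Q}. Minimal: {L}⁺ = {L}; {C}⁺ = {A, C, Q} — none reach the full schema.
{E, L}⁺: E→CQ adds C, Q; C→AQ adds A; ACL→BM adds B, M → {A, B, C, E, L, M, Q}. Minimal: {L}⁺ = {L}; {E}⁺ = {A, C, E, Q} — none reach the full schema.
{A, L, M}⁺: ALM→CEQ adds C, E, Q; CEM→BQ adds B → {A, B, C, E, L, M, Q}. Minimal: {L, M}⁺ = {L, M}; {A, M}⁺ = {A, M}; {A, L}⁺ = {A, L} — none reach the full schema.

CL, EL, ALM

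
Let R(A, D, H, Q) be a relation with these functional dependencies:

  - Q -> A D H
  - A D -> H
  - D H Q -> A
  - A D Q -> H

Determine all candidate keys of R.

{Q}

Attribute Q never appears on the right-hand side of any dependency, so Q must belong to every candidate key.
{Q}⁺ = {A, D, H, Q}, which is all of the schema, so {Q} is the only candidate key.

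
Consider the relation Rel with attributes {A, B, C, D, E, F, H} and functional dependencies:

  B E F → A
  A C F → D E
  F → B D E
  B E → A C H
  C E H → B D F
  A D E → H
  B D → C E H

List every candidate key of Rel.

{F}⁺: F→BDE adds B, D, E; BE→ACH adds A, C, H → {A, B, C, D, E, F, H}.
{B, D}⁺: BD→CEH adds C, E, H; BE→ACH adds A; CEH→BDF adds F → {A, B, C, D, E, F, H}.
{B, E}⁺: BE→ACH adds A, C, H; CEH→BDF adds D, F → {A, B, C, D, E, F, H}.
{C, E, H}⁺: CEH→BDF adds B, D, F; BEF→A adds A → {A, B, C, D, E, F, H}.
{A, C, D, E}⁺: ADE→H adds H; CEH→BDF adds B, F → {A, B, C, D, E, F, H}.

{F}; {B, D}; {B, E}; {C, E, H}; {A, C, D, E}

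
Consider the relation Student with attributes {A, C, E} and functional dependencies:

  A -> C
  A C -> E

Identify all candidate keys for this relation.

Attribute A never appears on the right-hand side of any dependency, so A must belong to every candidate key.
{A}⁺ = {A, C, E}, which is all of the schema, so {A} is the only candidate key.

(A)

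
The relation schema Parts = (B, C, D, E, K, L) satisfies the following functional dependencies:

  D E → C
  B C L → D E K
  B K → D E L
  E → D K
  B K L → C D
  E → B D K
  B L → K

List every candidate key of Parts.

(E), (B, K), (B, L)

{E}⁺: E→DK adds D, K; E→BDK adds B; DE→C adds C; BK→DEL adds L → {B, C, D, E, K, L}.
{B, K}⁺: BK→DEL adds D, E, L; BKL→CD adds C → {B, C, D, E, K, L}. Minimal: {K}⁺ = {K}; {B}⁺ = {B} — none reach the full schema.
{B, L}⁺: BL→K adds K; BK→DEL adds D, E; BKL→CD adds C → {B, C, D, E, K, L}. Minimal: {L}⁺ = {L}; {B}⁺ = {B} — none reach the full schema.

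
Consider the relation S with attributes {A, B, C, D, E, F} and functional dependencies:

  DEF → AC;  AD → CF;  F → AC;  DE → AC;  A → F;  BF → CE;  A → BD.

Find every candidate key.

{A}⁺: A→F adds F; A→BD adds B, D; AD→CF adds C; BF→CE adds E → {A, B, C, D, E, F}.
{F}⁺: F→AC adds A, C; A→BD adds B, D; BF→CE adds E → {A, B, C, D, E, F}.
{D, E}⁺: DE→AC adds A, C; A→F adds F; A→BD adds B → {A, B, C, D, E, F}. Minimal: {E}⁺ = {E}; {D}⁺ = {D} — none reach the full schema.

(A), (F), (D, E)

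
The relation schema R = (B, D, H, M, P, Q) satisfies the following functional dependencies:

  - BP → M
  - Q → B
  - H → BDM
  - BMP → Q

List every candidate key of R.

(H, P)

Attributes H, P never appear on any right-hand side, so every candidate key must contain {H, P}.
{H, P}⁺ = {B, D, H, M, P, Q}, which is all of the schema, so {H, P} is the only candidate key.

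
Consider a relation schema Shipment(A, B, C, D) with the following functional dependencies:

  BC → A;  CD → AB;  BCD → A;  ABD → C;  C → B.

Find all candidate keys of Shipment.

(C, D); (A, B, D)

Attribute D never appears on the right-hand side of any dependency, so D must belong to every candidate key.
{D}⁺ = {D}, which is not all of the schema, so we must add further attributes.
{C, D}⁺: CD→AB adds A, B → {A, B, C, D}. Minimal: {D}⁺ = {D}; {C}⁺ = {A, B, C} — none reach the full schema.
{A, B, D}⁺: ABD→C adds C → {A, B, C, D}. Minimal: {B, D}⁺ = {B, D}; {A, D}⁺ = {A, D}; {A, B}⁺ = {A, B} — none reach the full schema.
Any other superkey contains one of these as a subset, so there are no further candidate keys.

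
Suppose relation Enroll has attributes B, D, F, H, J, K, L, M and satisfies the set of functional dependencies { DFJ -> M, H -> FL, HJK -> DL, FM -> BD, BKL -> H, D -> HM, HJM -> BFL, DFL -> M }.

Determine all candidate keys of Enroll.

DJK; HJK; BJKL; FJKM

Attributes J, K never appear on any right-hand side, so every candidate key must contain {J, K}.
{J, K}⁺ = {J, K}, which is not all of the schema, so we must add further attributes.
{D, J, K}⁺: D→HM adds H, M; HJM→BFL adds B, F, L → {B, D, F, H, J, K, L, M}. Minimal: {J, K}⁺ = {J, K}; {D, K}⁺ = {B, D, F, H, K, L, M}; {D, J}⁺ = {B, D, F, H, J, L, M} — none reach the full schema.
{H, J, K}⁺: H→FL adds F, L; HJK→DL adds D; D→HM adds M; HJM→BFL adds B → {B, D, F, H, J, K, L, M}. Minimal: {J, K}⁺ = {J, K}; {H, K}⁺ = {F, H, K, L}; {H, J}⁺ = {F, H, J, L} — none reach the full schema.
{B, J, K, L}⁺: BKL→H adds H; H→FL adds F; HJK→DL adds D; D→HM adds M → {B, D, F, H, J, K, L, M}. Minimal: {J, K, L}⁺ = {J, K, L}; {B, K, L}⁺ = {B, F, H, K, L}; {B, J, L}⁺ = {B, J, L}; … — none reach the full schema.
{F, J, K, M}⁺: FM→BD adds B, D; D→HM adds H; HJM→BFL adds L → {B, D, F, H, J, K, L, M}. Minimal: {J, K, M}⁺ = {J, K, M}; {F, K, M}⁺ = {B, D, F, H, K, L, M}; {F, J, M}⁺ = {B, D, F, H, J, L, M}; … — none reach the full schema.
Any other superkey contains one of these as a subset, so there are no further candidate keys.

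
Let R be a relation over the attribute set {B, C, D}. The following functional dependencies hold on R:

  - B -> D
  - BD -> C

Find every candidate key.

{B}

Attribute B never appears on the right-hand side of any dependency, so B must belong to every candidate key.
{B}⁺ = {B, C, D}, which is all of the schema, so {B} is the only candidate key.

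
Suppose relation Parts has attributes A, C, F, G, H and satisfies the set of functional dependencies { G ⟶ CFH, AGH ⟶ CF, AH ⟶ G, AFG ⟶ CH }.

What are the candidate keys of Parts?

Attribute A never appears on the right-hand side of any dependency, so A must belong to every candidate key.
{A}⁺ = {A}, which is not all of the schema, so we must add further attributes.
{A, G}⁺: G→CFH adds C, F, H → {A, C, F, G, H}.
{A, H}⁺: AH→G adds G; G→CFH adds C, F → {A, C, F, G, H}.

{A, G}, {A, H}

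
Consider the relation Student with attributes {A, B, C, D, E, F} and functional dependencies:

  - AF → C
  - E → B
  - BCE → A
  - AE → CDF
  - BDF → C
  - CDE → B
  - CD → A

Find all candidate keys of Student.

(A, E); (C, E); (D, E, F)

Attribute E never appears on the right-hand side of any dependency, so E must belong to every candidate key.
{E}⁺ = {B, E}, which is not all of the schema, so we must add further attributes.
{A, E}⁺: E→B adds B; AE→CDF adds C, D, F → {A, B, C, D, E, F}. Minimal: {E}⁺ = {B, E}; {A}⁺ = {A} — none reach the full schema.
{C, E}⁺: E→B adds B; BCE→A adds A; AE→CDF adds D, F → {A, B, C, D, E, F}. Minimal: {E}⁺ = {B, E}; {C}⁺ = {C} — none reach the full schema.
{D, E, F}⁺: E→B adds B; BDF→C adds C; CD→A adds A → {A, B, C, D, E, F}. Minimal: {E, F}⁺ = {B, E, F}; {D, F}⁺ = {D, F}; {D, E}⁺ = {B, D, E} — none reach the full schema.
Any other superkey contains one of these as a subset, so there are no further candidate keys.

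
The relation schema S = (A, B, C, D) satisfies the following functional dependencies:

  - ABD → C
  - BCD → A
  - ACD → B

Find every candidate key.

{A, B, D}, {A, C, D}, {B, C, D}

Attribute D never appears on the right-hand side of any dependency, so D must belong to every candidate key.
{D}⁺ = {D}, which is not all of the schema, so we must add further attributes.
{A, B, D}⁺: ABD→C adds C → {A, B, C, D}.
{A, C, D}⁺: ACD→B adds B → {A, B, C, D}.
{B, C, D}⁺: BCD→A adds A → {A, B, C, D}.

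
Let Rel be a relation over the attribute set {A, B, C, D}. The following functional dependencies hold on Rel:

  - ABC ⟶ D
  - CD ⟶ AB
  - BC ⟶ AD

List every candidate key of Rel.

{B, C}; {C, D}

{B, C}⁺: BC→AD adds A, D → {A, B, C, D}. Minimal: {C}⁺ = {C}; {B}⁺ = {B} — none reach the full schema.
{C, D}⁺: CD→AB adds A, B → {A, B, C, D}. Minimal: {D}⁺ = {D}; {C}⁺ = {C} — none reach the full schema.
Any other superkey contains one of these as a subset, so there are no further candidate keys.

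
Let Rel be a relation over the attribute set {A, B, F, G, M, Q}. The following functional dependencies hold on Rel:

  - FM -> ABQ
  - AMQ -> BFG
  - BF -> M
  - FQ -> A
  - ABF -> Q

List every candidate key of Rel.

{B, F}, {F, M}, {A, M, Q}

{B, F}⁺: BF→M adds M; FM→ABQ adds A, Q; AMQ→BFG adds G → {A, B, F, G, M, Q}.
{F, M}⁺: FM→ABQ adds A, B, Q; AMQ→BFG adds G → {A, B, F, G, M, Q}.
{A, M, Q}⁺: AMQ→BFG adds B, F, G → {A, B, F, G, M, Q}.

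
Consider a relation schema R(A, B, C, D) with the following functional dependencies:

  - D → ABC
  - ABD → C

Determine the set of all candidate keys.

{D}⁺: D→ABC adds A, B, C → {A, B, C, D}.

D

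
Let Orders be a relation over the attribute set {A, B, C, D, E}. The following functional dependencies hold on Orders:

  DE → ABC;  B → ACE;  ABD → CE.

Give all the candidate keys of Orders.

Attribute D never appears on the right-hand side of any dependency, so D must belong to every candidate key.
{D}⁺ = {D}, which is not all of the schema, so we must add further attributes.
{B, D}⁺: B→ACE adds A, C, E → {A, B, C, D, E}. Minimal: {D}⁺ = {D}; {B}⁺ = {A, B, C, E} — none reach the full schema.
{D, E}⁺: DE→ABC adds A, B, C → {A, B, C, D, E}. Minimal: {E}⁺ = {E}; {D}⁺ = {D} — none reach the full schema.
Any other superkey contains one of these as a subset, so there are no further candidate keys.

{B, D}, {D, E}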